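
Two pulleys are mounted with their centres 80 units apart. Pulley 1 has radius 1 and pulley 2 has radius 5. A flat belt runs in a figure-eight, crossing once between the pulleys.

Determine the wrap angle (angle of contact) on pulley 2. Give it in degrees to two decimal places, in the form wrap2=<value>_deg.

wrap2=188.60_deg

crossed belt: β = asin((r1+r2)/C) = asin(6/80) = 4.3012°
wrap1 = wrap2 = π + 2β = 188.6024°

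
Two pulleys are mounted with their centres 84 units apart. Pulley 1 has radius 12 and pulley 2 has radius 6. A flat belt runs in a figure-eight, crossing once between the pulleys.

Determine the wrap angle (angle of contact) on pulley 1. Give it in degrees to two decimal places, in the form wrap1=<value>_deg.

crossed belt: β = asin((r1+r2)/C) = asin(18/84) = 12.3736°
wrap1 = wrap2 = π + 2β = 204.7473°

wrap1=204.75_deg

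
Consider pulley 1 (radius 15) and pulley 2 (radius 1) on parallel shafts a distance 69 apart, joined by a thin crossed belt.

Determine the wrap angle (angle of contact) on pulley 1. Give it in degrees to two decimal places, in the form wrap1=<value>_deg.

wrap1=206.82_deg

crossed belt: β = asin((r1+r2)/C) = asin(16/69) = 13.4080°
wrap1 = wrap2 = π + 2β = 206.8160°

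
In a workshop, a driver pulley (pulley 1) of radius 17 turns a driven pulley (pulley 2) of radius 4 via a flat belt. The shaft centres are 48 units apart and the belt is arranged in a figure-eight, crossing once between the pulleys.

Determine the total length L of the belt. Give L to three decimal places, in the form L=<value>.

L=171.317

crossed belt: β = asin((r1+r2)/C) = asin(21/48) = 25.9445°
wrap1 = wrap2 = π + 2β = 231.8890°
tangent length = C·cosβ = 43.1625
L = (r1+r2)·wrap + 2·C·cosβ = 21·4.0472 + 2·43.1625 = 171.3167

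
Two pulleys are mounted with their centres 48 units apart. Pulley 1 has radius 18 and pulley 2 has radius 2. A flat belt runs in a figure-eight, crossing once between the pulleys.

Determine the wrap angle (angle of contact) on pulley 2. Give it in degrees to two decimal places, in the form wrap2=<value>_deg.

crossed belt: β = asin((r1+r2)/C) = asin(20/48) = 24.6243°
wrap1 = wrap2 = π + 2β = 229.2486°

wrap2=229.25_deg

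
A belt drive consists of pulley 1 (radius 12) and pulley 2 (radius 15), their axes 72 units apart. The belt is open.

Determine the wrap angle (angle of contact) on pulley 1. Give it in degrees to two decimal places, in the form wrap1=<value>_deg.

wrap1=175.22_deg

open belt: β = asin((r2−r1)/C) = asin(3/72) = 2.3880°
wrap1 = π − 2β = 175.2240°
wrap2 = π + 2β = 184.7760°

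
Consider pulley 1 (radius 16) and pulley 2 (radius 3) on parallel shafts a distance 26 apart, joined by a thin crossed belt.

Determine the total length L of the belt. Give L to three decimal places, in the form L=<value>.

crossed belt: β = asin((r1+r2)/C) = asin(19/26) = 46.9509°
wrap1 = wrap2 = π + 2β = 273.9018°
tangent length = C·cosβ = 17.7482
L = (r1+r2)·wrap + 2·C·cosβ = 19·4.7805 + 2·17.7482 = 126.3258

L=126.326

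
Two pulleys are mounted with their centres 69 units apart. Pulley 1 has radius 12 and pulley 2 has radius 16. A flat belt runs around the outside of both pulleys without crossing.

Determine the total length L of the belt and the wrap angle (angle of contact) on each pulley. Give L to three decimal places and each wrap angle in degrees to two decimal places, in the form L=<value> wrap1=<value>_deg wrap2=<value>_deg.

open belt: β = asin((r2−r1)/C) = asin(4/69) = 3.3234°
wrap1 = π − 2β = 173.3533°
wrap2 = π + 2β = 186.6467°
tangent length = C·cosβ = 68.8840
L = r1·wrap1 + r2·wrap2 + 2·C·cosβ = 12·3.0256 + 16·3.2576 + 2·68.8840 = 226.1965

L=226.197 wrap1=173.35_deg wrap2=186.65_deg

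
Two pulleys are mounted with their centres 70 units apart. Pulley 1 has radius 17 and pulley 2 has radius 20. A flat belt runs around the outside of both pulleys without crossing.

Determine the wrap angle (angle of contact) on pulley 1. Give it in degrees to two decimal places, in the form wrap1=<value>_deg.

open belt: β = asin((r2−r1)/C) = asin(3/70) = 2.4563°
wrap1 = π − 2β = 175.0874°
wrap2 = π + 2β = 184.9126°

wrap1=175.09_deg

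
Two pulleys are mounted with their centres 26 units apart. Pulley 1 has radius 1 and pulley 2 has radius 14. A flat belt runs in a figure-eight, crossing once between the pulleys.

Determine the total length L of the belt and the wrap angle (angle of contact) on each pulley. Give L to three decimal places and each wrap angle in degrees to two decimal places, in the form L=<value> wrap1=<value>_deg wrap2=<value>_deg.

L=108.046 wrap1=250.47_deg wrap2=250.47_deg

crossed belt: β = asin((r1+r2)/C) = asin(15/26) = 35.2344°
wrap1 = wrap2 = π + 2β = 250.4688°
tangent length = C·cosβ = 21.2368
L = (r1+r2)·wrap + 2·C·cosβ = 15·4.3715 + 2·21.2368 = 108.0461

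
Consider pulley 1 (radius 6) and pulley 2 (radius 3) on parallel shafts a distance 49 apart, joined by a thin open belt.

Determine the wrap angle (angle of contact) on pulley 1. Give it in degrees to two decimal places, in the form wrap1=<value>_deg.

wrap1=187.02_deg

open belt: β = asin((r2−r1)/C) = asin(-3/49) = -3.5101°
wrap1 = π − 2β = 187.0202°
wrap2 = π + 2β = 172.9798°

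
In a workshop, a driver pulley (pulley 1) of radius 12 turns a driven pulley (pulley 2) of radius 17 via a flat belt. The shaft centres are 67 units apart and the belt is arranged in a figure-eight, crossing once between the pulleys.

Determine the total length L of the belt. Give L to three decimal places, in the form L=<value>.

crossed belt: β = asin((r1+r2)/C) = asin(29/67) = 25.6477°
wrap1 = wrap2 = π + 2β = 231.2953°
tangent length = C·cosβ = 60.3987
L = (r1+r2)·wrap + 2·C·cosβ = 29·4.0369 + 2·60.3987 = 237.8664

L=237.866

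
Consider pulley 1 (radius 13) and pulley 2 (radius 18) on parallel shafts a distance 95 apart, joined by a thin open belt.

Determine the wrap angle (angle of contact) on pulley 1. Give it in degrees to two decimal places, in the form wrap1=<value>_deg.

open belt: β = asin((r2−r1)/C) = asin(5/95) = 3.0170°
wrap1 = π − 2β = 173.9661°
wrap2 = π + 2β = 186.0339°

wrap1=173.97_deg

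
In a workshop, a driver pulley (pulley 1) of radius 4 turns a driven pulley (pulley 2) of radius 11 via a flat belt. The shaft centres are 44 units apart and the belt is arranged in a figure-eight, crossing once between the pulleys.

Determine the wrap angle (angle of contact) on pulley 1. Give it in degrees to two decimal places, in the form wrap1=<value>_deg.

wrap1=219.86_deg

crossed belt: β = asin((r1+r2)/C) = asin(15/44) = 19.9323°
wrap1 = wrap2 = π + 2β = 219.8645°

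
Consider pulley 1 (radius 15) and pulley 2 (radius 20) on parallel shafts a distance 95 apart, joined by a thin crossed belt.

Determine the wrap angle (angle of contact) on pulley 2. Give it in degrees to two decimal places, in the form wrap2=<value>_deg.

wrap2=223.24_deg

crossed belt: β = asin((r1+r2)/C) = asin(35/95) = 21.6183°
wrap1 = wrap2 = π + 2β = 223.2365°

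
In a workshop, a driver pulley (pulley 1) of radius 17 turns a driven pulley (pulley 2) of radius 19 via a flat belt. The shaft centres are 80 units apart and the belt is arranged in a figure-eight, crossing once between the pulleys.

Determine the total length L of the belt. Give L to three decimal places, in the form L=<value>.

crossed belt: β = asin((r1+r2)/C) = asin(36/80) = 26.7437°
wrap1 = wrap2 = π + 2β = 233.4874°
tangent length = C·cosβ = 71.4423
L = (r1+r2)·wrap + 2·C·cosβ = 36·4.0751 + 2·71.4423 = 289.5890

L=289.589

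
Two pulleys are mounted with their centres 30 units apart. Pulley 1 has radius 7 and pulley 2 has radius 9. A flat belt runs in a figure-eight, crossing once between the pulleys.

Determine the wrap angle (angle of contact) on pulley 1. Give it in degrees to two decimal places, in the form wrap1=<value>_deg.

wrap1=244.46_deg

crossed belt: β = asin((r1+r2)/C) = asin(16/30) = 32.2310°
wrap1 = wrap2 = π + 2β = 244.4619°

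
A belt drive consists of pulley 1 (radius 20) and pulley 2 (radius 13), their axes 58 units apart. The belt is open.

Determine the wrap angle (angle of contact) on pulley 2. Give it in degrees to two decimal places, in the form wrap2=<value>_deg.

open belt: β = asin((r2−r1)/C) = asin(-7/58) = -6.9319°
wrap1 = π − 2β = 193.8638°
wrap2 = π + 2β = 166.1362°

wrap2=166.14_deg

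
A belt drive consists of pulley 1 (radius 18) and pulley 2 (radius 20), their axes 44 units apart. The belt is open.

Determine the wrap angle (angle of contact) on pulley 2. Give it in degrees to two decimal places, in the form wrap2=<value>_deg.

wrap2=185.21_deg

open belt: β = asin((r2−r1)/C) = asin(2/44) = 2.6053°
wrap1 = π − 2β = 174.7895°
wrap2 = π + 2β = 185.2105°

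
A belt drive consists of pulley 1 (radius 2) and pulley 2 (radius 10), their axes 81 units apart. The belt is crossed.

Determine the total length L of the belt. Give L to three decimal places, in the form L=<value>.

crossed belt: β = asin((r1+r2)/C) = asin(12/81) = 8.5196°
wrap1 = wrap2 = π + 2β = 197.0392°
tangent length = C·cosβ = 80.1062
L = (r1+r2)·wrap + 2·C·cosβ = 12·3.4390 + 2·80.1062 = 201.4802

L=201.480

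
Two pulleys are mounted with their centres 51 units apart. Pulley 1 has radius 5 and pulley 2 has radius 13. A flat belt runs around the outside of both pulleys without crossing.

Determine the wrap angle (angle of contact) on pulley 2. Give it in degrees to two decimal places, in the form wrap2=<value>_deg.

open belt: β = asin((r2−r1)/C) = asin(8/51) = 9.0248°
wrap1 = π − 2β = 161.9503°
wrap2 = π + 2β = 198.0497°

wrap2=198.05_deg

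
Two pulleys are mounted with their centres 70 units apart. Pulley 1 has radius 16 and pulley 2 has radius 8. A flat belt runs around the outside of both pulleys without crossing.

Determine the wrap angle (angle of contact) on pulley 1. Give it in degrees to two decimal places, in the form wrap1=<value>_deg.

open belt: β = asin((r2−r1)/C) = asin(-8/70) = -6.5624°
wrap1 = π − 2β = 193.1249°
wrap2 = π + 2β = 166.8751°

wrap1=193.12_deg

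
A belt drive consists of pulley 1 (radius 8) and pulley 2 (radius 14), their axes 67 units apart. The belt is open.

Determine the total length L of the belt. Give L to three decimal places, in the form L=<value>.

L=203.653

open belt: β = asin((r2−r1)/C) = asin(6/67) = 5.1378°
wrap1 = π − 2β = 169.7243°
wrap2 = π + 2β = 190.2757°
tangent length = C·cosβ = 66.7308
L = r1·wrap1 + r2·wrap2 + 2·C·cosβ = 8·2.9622 + 14·3.3209 + 2·66.7308 = 203.6527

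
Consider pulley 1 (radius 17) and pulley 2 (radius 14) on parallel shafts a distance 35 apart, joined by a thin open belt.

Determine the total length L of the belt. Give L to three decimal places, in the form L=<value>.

L=167.647

open belt: β = asin((r2−r1)/C) = asin(-3/35) = -4.9171°
wrap1 = π − 2β = 189.8342°
wrap2 = π + 2β = 170.1658°
tangent length = C·cosβ = 34.8712
L = r1·wrap1 + r2·wrap2 + 2·C·cosβ = 17·3.3132 + 14·2.9700 + 2·34.8712 = 167.6467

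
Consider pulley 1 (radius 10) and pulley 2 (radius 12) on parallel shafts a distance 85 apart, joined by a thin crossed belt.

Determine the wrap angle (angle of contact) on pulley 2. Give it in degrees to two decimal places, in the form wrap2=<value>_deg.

wrap2=210.00_deg

crossed belt: β = asin((r1+r2)/C) = asin(22/85) = 15.0003°
wrap1 = wrap2 = π + 2β = 210.0005°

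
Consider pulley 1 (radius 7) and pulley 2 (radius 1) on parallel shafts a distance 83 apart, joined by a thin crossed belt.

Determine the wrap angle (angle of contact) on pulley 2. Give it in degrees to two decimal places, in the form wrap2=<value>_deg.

crossed belt: β = asin((r1+r2)/C) = asin(8/83) = 5.5311°
wrap1 = wrap2 = π + 2β = 191.0621°

wrap2=191.06_deg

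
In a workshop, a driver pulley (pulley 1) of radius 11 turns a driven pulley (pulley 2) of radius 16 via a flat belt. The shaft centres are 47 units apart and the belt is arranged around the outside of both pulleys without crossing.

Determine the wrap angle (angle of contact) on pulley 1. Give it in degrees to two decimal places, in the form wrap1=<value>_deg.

open belt: β = asin((r2−r1)/C) = asin(5/47) = 6.1069°
wrap1 = π − 2β = 167.7863°
wrap2 = π + 2β = 192.2137°

wrap1=167.79_deg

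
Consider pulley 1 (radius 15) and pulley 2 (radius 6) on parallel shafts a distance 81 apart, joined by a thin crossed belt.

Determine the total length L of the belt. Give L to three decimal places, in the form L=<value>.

crossed belt: β = asin((r1+r2)/C) = asin(21/81) = 15.0261°
wrap1 = wrap2 = π + 2β = 210.0522°
tangent length = C·cosβ = 78.2304
L = (r1+r2)·wrap + 2·C·cosβ = 21·3.6661 + 2·78.2304 = 233.4490

L=233.449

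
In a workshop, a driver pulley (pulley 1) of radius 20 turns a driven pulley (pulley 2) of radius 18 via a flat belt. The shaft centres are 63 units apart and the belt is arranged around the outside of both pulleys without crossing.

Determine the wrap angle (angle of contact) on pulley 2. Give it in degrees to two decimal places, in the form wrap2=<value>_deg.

open belt: β = asin((r2−r1)/C) = asin(-2/63) = -1.8192°
wrap1 = π − 2β = 183.6384°
wrap2 = π + 2β = 176.3616°

wrap2=176.36_deg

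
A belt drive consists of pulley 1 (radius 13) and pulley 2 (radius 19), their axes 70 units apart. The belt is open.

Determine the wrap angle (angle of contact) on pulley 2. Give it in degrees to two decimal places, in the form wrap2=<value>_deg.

wrap2=189.83_deg

open belt: β = asin((r2−r1)/C) = asin(6/70) = 4.9171°
wrap1 = π − 2β = 170.1658°
wrap2 = π + 2β = 189.8342°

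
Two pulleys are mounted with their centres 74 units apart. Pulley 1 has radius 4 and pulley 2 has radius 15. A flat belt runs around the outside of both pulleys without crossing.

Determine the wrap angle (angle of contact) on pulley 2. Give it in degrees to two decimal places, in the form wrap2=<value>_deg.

wrap2=197.10_deg

open belt: β = asin((r2−r1)/C) = asin(11/74) = 8.5486°
wrap1 = π − 2β = 162.9028°
wrap2 = π + 2β = 197.0972°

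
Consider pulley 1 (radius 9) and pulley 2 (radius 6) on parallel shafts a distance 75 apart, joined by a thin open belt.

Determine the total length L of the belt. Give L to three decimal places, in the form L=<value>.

L=197.244

open belt: β = asin((r2−r1)/C) = asin(-3/75) = -2.2924°
wrap1 = π − 2β = 184.5849°
wrap2 = π + 2β = 175.4151°
tangent length = C·cosβ = 74.9400
L = r1·wrap1 + r2·wrap2 + 2·C·cosβ = 9·3.2216 + 6·3.0616 + 2·74.9400 = 197.2439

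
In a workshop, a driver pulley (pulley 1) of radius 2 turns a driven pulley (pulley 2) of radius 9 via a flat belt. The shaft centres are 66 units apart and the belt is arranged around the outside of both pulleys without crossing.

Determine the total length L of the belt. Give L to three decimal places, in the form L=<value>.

L=167.301

open belt: β = asin((r2−r1)/C) = asin(7/66) = 6.0883°
wrap1 = π − 2β = 167.8234°
wrap2 = π + 2β = 192.1766°
tangent length = C·cosβ = 65.6277
L = r1·wrap1 + r2·wrap2 + 2·C·cosβ = 2·2.9291 + 9·3.3541 + 2·65.6277 = 167.3006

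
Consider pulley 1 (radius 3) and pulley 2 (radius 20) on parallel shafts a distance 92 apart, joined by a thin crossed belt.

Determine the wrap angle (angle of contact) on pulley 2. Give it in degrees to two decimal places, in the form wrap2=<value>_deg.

crossed belt: β = asin((r1+r2)/C) = asin(23/92) = 14.4775°
wrap1 = wrap2 = π + 2β = 208.9550°

wrap2=208.96_deg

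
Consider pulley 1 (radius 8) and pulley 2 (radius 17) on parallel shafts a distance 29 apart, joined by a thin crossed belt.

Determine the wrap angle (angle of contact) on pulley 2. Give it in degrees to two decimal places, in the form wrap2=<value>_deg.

crossed belt: β = asin((r1+r2)/C) = asin(25/29) = 59.5497°
wrap1 = wrap2 = π + 2β = 299.0994°

wrap2=299.10_deg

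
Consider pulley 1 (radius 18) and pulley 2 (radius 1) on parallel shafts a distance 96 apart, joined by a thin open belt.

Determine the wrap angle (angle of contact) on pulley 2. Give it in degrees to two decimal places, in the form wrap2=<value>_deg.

wrap2=159.60_deg

open belt: β = asin((r2−r1)/C) = asin(-17/96) = -10.1999°
wrap1 = π − 2β = 200.3998°
wrap2 = π + 2β = 159.6002°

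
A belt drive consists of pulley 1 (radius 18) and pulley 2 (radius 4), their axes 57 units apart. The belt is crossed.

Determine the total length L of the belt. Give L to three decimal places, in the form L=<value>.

crossed belt: β = asin((r1+r2)/C) = asin(22/57) = 22.7037°
wrap1 = wrap2 = π + 2β = 225.4073°
tangent length = C·cosβ = 52.5833
L = (r1+r2)·wrap + 2·C·cosβ = 22·3.9341 + 2·52.5833 = 191.7167

L=191.717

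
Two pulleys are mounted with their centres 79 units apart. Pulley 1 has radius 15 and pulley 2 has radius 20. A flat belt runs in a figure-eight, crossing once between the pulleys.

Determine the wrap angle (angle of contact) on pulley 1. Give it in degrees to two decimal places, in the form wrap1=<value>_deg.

crossed belt: β = asin((r1+r2)/C) = asin(35/79) = 26.2979°
wrap1 = wrap2 = π + 2β = 232.5958°

wrap1=232.60_deg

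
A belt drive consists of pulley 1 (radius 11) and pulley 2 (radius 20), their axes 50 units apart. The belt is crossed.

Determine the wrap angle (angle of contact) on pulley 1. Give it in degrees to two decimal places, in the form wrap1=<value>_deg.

wrap1=256.63_deg

crossed belt: β = asin((r1+r2)/C) = asin(31/50) = 38.3161°
wrap1 = wrap2 = π + 2β = 256.6323°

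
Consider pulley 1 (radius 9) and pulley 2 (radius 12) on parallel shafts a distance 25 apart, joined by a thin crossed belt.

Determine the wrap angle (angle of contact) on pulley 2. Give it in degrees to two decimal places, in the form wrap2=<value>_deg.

crossed belt: β = asin((r1+r2)/C) = asin(21/25) = 57.1401°
wrap1 = wrap2 = π + 2β = 294.2802°

wrap2=294.28_deg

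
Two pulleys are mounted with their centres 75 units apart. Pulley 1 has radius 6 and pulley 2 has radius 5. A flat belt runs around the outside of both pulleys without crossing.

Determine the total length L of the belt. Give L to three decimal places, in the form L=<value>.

open belt: β = asin((r2−r1)/C) = asin(-1/75) = -0.7640°
wrap1 = π − 2β = 181.5279°
wrap2 = π + 2β = 178.4721°
tangent length = C·cosβ = 74.9933
L = r1·wrap1 + r2·wrap2 + 2·C·cosβ = 6·3.1683 + 5·3.1149 + 2·74.9933 = 184.5709

L=184.571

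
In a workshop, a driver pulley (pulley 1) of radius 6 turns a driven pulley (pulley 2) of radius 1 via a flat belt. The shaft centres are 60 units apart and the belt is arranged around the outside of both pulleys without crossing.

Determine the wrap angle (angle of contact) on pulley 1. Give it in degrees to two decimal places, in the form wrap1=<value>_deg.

open belt: β = asin((r2−r1)/C) = asin(-5/60) = -4.7802°
wrap1 = π − 2β = 189.5604°
wrap2 = π + 2β = 170.4396°

wrap1=189.56_deg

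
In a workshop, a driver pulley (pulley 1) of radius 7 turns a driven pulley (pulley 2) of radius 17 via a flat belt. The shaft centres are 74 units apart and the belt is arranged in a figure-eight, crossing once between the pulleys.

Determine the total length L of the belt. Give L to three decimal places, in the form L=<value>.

crossed belt: β = asin((r1+r2)/C) = asin(24/74) = 18.9246°
wrap1 = wrap2 = π + 2β = 217.8493°
tangent length = C·cosβ = 70.0000
L = (r1+r2)·wrap + 2·C·cosβ = 24·3.8022 + 2·70.0000 = 231.2525

L=231.252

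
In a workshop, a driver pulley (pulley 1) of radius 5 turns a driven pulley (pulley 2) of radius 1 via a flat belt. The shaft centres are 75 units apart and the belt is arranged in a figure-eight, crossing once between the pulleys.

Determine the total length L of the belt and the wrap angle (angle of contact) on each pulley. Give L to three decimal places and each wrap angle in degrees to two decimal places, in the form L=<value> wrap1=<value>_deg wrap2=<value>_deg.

L=169.330 wrap1=189.18_deg wrap2=189.18_deg

crossed belt: β = asin((r1+r2)/C) = asin(6/75) = 4.5886°
wrap1 = wrap2 = π + 2β = 189.1771°
tangent length = C·cosβ = 74.7596
L = (r1+r2)·wrap + 2·C·cosβ = 6·3.3018 + 2·74.7596 = 169.3298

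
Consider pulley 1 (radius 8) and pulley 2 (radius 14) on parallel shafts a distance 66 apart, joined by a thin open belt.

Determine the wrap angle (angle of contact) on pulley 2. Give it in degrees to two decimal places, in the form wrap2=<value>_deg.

wrap2=190.43_deg

open belt: β = asin((r2−r1)/C) = asin(6/66) = 5.2159°
wrap1 = π − 2β = 169.5682°
wrap2 = π + 2β = 190.4318°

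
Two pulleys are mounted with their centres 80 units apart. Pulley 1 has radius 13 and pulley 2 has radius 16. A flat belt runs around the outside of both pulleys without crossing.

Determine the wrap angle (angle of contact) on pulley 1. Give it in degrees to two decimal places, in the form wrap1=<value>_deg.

open belt: β = asin((r2−r1)/C) = asin(3/80) = 2.1491°
wrap1 = π − 2β = 175.7018°
wrap2 = π + 2β = 184.2982°

wrap1=175.70_deg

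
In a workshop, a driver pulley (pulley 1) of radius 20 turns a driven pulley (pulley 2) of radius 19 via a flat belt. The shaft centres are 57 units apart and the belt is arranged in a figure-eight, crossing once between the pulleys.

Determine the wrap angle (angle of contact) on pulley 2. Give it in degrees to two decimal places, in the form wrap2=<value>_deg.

crossed belt: β = asin((r1+r2)/C) = asin(39/57) = 43.1736°
wrap1 = wrap2 = π + 2β = 266.3471°

wrap2=266.35_deg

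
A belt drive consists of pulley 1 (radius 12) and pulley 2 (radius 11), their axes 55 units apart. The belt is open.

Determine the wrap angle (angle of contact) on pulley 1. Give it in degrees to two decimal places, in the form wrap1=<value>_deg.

open belt: β = asin((r2−r1)/C) = asin(-1/55) = -1.0418°
wrap1 = π − 2β = 182.0836°
wrap2 = π + 2β = 177.9164°

wrap1=182.08_deg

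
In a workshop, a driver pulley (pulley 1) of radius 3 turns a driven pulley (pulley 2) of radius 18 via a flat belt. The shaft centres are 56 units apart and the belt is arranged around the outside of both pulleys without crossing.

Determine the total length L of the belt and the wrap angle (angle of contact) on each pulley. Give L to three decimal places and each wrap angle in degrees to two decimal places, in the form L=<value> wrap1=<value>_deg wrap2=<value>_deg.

L=182.016 wrap1=148.93_deg wrap2=211.07_deg

open belt: β = asin((r2−r1)/C) = asin(15/56) = 15.5368°
wrap1 = π − 2β = 148.9264°
wrap2 = π + 2β = 211.0736°
tangent length = C·cosβ = 53.9537
L = r1·wrap1 + r2·wrap2 + 2·C·cosβ = 3·2.5993 + 18·3.6839 + 2·53.9537 = 182.0159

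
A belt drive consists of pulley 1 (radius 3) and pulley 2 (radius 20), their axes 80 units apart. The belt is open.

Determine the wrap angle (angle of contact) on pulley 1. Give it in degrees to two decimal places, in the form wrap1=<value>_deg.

open belt: β = asin((r2−r1)/C) = asin(17/80) = 12.2689°
wrap1 = π − 2β = 155.4622°
wrap2 = π + 2β = 204.5378°

wrap1=155.46_deg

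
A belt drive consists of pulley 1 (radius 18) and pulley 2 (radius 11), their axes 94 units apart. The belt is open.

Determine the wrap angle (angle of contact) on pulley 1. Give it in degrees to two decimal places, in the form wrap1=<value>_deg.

open belt: β = asin((r2−r1)/C) = asin(-7/94) = -4.2707°
wrap1 = π − 2β = 188.5413°
wrap2 = π + 2β = 171.4587°

wrap1=188.54_deg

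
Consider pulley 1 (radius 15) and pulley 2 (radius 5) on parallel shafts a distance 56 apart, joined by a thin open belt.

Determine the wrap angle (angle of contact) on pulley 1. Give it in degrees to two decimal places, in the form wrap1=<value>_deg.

open belt: β = asin((r2−r1)/C) = asin(-10/56) = -10.2866°
wrap1 = π − 2β = 200.5731°
wrap2 = π + 2β = 159.4269°

wrap1=200.57_deg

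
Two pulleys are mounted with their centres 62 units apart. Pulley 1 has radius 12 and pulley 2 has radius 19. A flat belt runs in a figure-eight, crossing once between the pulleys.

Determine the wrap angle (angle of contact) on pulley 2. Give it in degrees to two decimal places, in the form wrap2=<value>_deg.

wrap2=240.00_deg

crossed belt: β = asin((r1+r2)/C) = asin(31/62) = 30.0000°
wrap1 = wrap2 = π + 2β = 240.0000°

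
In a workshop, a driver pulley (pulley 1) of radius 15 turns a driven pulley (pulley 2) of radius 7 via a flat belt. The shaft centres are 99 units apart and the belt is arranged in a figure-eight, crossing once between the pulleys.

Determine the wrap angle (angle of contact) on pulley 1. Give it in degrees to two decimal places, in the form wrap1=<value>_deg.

crossed belt: β = asin((r1+r2)/C) = asin(22/99) = 12.8396°
wrap1 = wrap2 = π + 2β = 205.6792°

wrap1=205.68_deg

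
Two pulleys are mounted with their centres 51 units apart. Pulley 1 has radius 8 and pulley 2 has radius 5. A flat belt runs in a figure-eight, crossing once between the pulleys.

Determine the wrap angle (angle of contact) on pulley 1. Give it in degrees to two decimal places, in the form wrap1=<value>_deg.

wrap1=209.54_deg

crossed belt: β = asin((r1+r2)/C) = asin(13/51) = 14.7678°
wrap1 = wrap2 = π + 2β = 209.5356°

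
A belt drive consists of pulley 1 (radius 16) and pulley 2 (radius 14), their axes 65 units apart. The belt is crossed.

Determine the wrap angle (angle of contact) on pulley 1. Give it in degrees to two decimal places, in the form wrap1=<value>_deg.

crossed belt: β = asin((r1+r2)/C) = asin(30/65) = 27.4864°
wrap1 = wrap2 = π + 2β = 234.9729°

wrap1=234.97_deg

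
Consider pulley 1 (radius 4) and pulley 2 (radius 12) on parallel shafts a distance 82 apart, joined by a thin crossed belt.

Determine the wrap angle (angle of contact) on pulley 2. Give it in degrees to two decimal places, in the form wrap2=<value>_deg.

wrap2=202.50_deg

crossed belt: β = asin((r1+r2)/C) = asin(16/82) = 11.2518°
wrap1 = wrap2 = π + 2β = 202.5037°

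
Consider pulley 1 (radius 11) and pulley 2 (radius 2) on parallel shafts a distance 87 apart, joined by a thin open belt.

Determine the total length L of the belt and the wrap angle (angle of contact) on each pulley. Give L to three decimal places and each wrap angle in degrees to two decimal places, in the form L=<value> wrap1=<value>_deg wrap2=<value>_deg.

open belt: β = asin((r2−r1)/C) = asin(-9/87) = -5.9378°
wrap1 = π − 2β = 191.8755°
wrap2 = π + 2β = 168.1245°
tangent length = C·cosβ = 86.5332
L = r1·wrap1 + r2·wrap2 + 2·C·cosβ = 11·3.3489 + 2·2.9343 + 2·86.5332 = 215.7726

L=215.773 wrap1=191.88_deg wrap2=168.12_deg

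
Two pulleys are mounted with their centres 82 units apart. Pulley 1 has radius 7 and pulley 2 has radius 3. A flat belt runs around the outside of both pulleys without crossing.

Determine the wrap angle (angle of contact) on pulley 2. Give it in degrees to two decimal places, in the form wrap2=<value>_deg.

open belt: β = asin((r2−r1)/C) = asin(-4/82) = -2.7960°
wrap1 = π − 2β = 185.5921°
wrap2 = π + 2β = 174.4079°

wrap2=174.41_deg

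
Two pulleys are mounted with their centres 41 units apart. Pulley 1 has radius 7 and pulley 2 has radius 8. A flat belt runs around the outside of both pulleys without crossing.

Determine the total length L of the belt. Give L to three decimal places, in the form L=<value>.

L=129.148

open belt: β = asin((r2−r1)/C) = asin(1/41) = 1.3976°
wrap1 = π − 2β = 177.2048°
wrap2 = π + 2β = 182.7952°
tangent length = C·cosβ = 40.9878
L = r1·wrap1 + r2·wrap2 + 2·C·cosβ = 7·3.0928 + 8·3.1904 + 2·40.9878 = 129.1483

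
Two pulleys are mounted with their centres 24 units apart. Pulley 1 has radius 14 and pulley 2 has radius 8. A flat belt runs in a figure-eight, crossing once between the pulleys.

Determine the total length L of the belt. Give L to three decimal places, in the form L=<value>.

L=139.323

crossed belt: β = asin((r1+r2)/C) = asin(22/24) = 66.4435°
wrap1 = wrap2 = π + 2β = 312.8871°
tangent length = C·cosβ = 9.5917
L = (r1+r2)·wrap + 2·C·cosβ = 22·5.4609 + 2·9.5917 = 139.3233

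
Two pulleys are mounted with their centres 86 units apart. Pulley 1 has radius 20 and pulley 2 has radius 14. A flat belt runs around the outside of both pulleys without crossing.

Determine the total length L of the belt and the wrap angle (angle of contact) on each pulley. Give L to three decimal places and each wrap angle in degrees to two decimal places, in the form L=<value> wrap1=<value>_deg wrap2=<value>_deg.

L=279.233 wrap1=188.00_deg wrap2=172.00_deg

open belt: β = asin((r2−r1)/C) = asin(-6/86) = -4.0006°
wrap1 = π − 2β = 188.0013°
wrap2 = π + 2β = 171.9987°
tangent length = C·cosβ = 85.7904
L = r1·wrap1 + r2·wrap2 + 2·C·cosβ = 20·3.2812 + 14·3.0019 + 2·85.7904 = 279.2329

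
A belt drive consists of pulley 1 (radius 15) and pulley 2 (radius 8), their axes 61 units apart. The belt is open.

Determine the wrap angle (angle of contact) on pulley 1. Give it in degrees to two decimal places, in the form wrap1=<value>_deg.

open belt: β = asin((r2−r1)/C) = asin(-7/61) = -6.5894°
wrap1 = π − 2β = 193.1789°
wrap2 = π + 2β = 166.8211°

wrap1=193.18_deg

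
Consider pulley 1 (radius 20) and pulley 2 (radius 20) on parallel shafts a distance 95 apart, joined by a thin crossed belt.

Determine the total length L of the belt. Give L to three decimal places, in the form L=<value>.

crossed belt: β = asin((r1+r2)/C) = asin(40/95) = 24.9011°
wrap1 = wrap2 = π + 2β = 229.8021°
tangent length = C·cosβ = 86.1684
L = (r1+r2)·wrap + 2·C·cosβ = 40·4.0108 + 2·86.1684 = 332.7690

L=332.769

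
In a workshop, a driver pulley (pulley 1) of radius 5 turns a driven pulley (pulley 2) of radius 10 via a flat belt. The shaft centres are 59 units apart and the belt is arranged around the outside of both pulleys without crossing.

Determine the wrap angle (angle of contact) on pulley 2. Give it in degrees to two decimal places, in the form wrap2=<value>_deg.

open belt: β = asin((r2−r1)/C) = asin(5/59) = 4.8614°
wrap1 = π − 2β = 170.2772°
wrap2 = π + 2β = 189.7228°

wrap2=189.72_deg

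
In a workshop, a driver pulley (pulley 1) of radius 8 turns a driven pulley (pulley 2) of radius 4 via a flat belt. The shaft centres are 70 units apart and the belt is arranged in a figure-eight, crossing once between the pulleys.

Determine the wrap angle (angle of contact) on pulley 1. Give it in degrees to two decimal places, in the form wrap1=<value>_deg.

wrap1=199.74_deg

crossed belt: β = asin((r1+r2)/C) = asin(12/70) = 9.8709°
wrap1 = wrap2 = π + 2β = 199.7418°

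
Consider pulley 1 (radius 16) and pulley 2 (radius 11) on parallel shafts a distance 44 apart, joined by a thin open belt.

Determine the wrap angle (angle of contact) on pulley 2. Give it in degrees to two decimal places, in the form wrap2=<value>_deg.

open belt: β = asin((r2−r1)/C) = asin(-5/44) = -6.5250°
wrap1 = π − 2β = 193.0500°
wrap2 = π + 2β = 166.9500°

wrap2=166.95_deg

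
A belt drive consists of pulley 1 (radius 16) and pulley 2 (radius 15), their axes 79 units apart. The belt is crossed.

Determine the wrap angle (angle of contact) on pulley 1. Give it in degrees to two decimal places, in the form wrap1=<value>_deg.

crossed belt: β = asin((r1+r2)/C) = asin(31/79) = 23.1042°
wrap1 = wrap2 = π + 2β = 226.2085°

wrap1=226.21_deg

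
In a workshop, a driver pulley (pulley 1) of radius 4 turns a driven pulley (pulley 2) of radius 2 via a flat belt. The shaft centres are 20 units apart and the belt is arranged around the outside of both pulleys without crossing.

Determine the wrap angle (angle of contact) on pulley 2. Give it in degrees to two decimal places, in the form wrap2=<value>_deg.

open belt: β = asin((r2−r1)/C) = asin(-2/20) = -5.7392°
wrap1 = π − 2β = 191.4783°
wrap2 = π + 2β = 168.5217°

wrap2=168.52_deg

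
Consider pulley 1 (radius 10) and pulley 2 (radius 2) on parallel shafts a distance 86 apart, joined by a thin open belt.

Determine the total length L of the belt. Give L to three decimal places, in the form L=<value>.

L=210.444

open belt: β = asin((r2−r1)/C) = asin(-8/86) = -5.3376°
wrap1 = π − 2β = 190.6751°
wrap2 = π + 2β = 169.3249°
tangent length = C·cosβ = 85.6271
L = r1·wrap1 + r2·wrap2 + 2·C·cosβ = 10·3.3279 + 2·2.9553 + 2·85.6271 = 210.4438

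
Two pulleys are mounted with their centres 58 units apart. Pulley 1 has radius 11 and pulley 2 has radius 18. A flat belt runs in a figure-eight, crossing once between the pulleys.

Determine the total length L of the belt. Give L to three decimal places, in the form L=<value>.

crossed belt: β = asin((r1+r2)/C) = asin(29/58) = 30.0000°
wrap1 = wrap2 = π + 2β = 240.0000°
tangent length = C·cosβ = 50.2295
L = (r1+r2)·wrap + 2·C·cosβ = 29·4.1888 + 2·50.2295 = 221.9339

L=221.934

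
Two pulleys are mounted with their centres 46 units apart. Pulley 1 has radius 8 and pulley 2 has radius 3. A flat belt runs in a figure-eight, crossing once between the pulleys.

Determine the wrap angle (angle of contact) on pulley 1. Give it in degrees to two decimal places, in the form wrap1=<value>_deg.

wrap1=207.67_deg

crossed belt: β = asin((r1+r2)/C) = asin(11/46) = 13.8352°
wrap1 = wrap2 = π + 2β = 207.6704°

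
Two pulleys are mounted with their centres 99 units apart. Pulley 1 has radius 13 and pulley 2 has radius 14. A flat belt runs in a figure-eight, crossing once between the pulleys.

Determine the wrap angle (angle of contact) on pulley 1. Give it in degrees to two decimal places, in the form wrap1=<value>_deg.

crossed belt: β = asin((r1+r2)/C) = asin(27/99) = 15.8266°
wrap1 = wrap2 = π + 2β = 211.6532°

wrap1=211.65_deg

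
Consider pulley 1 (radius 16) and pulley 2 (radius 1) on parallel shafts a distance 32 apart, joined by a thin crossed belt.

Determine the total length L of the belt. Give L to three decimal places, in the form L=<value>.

L=126.671

crossed belt: β = asin((r1+r2)/C) = asin(17/32) = 32.0900°
wrap1 = wrap2 = π + 2β = 244.1799°
tangent length = C·cosβ = 27.1109
L = (r1+r2)·wrap + 2·C·cosβ = 17·4.2617 + 2·27.1109 = 126.6714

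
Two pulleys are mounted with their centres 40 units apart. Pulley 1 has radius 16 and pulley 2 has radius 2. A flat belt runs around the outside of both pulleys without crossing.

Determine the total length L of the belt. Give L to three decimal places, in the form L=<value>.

open belt: β = asin((r2−r1)/C) = asin(-14/40) = -20.4873°
wrap1 = π − 2β = 220.9746°
wrap2 = π + 2β = 139.0254°
tangent length = C·cosβ = 37.4700
L = r1·wrap1 + r2·wrap2 + 2·C·cosβ = 16·3.8567 + 2·2.4265 + 2·37.4700 = 141.5006

L=141.501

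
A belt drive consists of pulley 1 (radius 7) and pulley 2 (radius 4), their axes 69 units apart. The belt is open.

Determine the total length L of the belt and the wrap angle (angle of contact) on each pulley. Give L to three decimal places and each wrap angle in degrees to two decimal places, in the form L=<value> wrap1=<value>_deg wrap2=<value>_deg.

open belt: β = asin((r2−r1)/C) = asin(-3/69) = -2.4919°
wrap1 = π − 2β = 184.9838°
wrap2 = π + 2β = 175.0162°
tangent length = C·cosβ = 68.9348
L = r1·wrap1 + r2·wrap2 + 2·C·cosβ = 7·3.2286 + 4·3.0546 + 2·68.9348 = 172.6880

L=172.688 wrap1=184.98_deg wrap2=175.02_deg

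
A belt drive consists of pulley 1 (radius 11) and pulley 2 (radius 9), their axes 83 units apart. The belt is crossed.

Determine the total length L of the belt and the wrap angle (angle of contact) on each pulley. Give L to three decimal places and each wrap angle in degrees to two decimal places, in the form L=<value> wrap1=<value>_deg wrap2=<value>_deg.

L=233.675 wrap1=207.89_deg wrap2=207.89_deg

crossed belt: β = asin((r1+r2)/C) = asin(20/83) = 13.9434°
wrap1 = wrap2 = π + 2β = 207.8869°
tangent length = C·cosβ = 80.5543
L = (r1+r2)·wrap + 2·C·cosβ = 20·3.6283 + 2·80.5543 = 233.6749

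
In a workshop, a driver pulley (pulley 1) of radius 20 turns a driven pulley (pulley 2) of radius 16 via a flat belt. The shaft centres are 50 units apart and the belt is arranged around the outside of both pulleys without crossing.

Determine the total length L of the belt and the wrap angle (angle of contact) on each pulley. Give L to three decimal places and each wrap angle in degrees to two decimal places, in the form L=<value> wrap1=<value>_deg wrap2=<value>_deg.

L=213.418 wrap1=189.18_deg wrap2=170.82_deg

open belt: β = asin((r2−r1)/C) = asin(-4/50) = -4.5886°
wrap1 = π − 2β = 189.1771°
wrap2 = π + 2β = 170.8229°
tangent length = C·cosβ = 49.8397
L = r1·wrap1 + r2·wrap2 + 2·C·cosβ = 20·3.3018 + 16·2.9814 + 2·49.8397 = 213.4175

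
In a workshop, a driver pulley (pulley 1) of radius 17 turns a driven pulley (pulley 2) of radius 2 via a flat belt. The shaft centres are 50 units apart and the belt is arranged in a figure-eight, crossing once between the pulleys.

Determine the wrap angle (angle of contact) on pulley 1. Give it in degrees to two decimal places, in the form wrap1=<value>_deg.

crossed belt: β = asin((r1+r2)/C) = asin(19/50) = 22.3337°
wrap1 = wrap2 = π + 2β = 224.6674°

wrap1=224.67_deg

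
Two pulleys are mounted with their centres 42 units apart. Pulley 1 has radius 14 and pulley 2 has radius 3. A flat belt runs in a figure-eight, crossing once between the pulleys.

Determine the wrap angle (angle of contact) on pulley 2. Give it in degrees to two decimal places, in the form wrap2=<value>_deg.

wrap2=227.75_deg

crossed belt: β = asin((r1+r2)/C) = asin(17/42) = 23.8762°
wrap1 = wrap2 = π + 2β = 227.7524°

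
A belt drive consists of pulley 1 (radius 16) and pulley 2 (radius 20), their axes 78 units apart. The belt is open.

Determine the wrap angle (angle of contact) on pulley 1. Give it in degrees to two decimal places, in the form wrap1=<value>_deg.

open belt: β = asin((r2−r1)/C) = asin(4/78) = 2.9395°
wrap1 = π − 2β = 174.1209°
wrap2 = π + 2β = 185.8791°

wrap1=174.12_deg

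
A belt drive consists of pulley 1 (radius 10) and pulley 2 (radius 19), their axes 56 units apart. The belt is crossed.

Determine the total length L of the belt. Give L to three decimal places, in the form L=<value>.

crossed belt: β = asin((r1+r2)/C) = asin(29/56) = 31.1886°
wrap1 = wrap2 = π + 2β = 242.3772°
tangent length = C·cosβ = 47.9062
L = (r1+r2)·wrap + 2·C·cosβ = 29·4.2303 + 2·47.9062 = 218.4905

L=218.490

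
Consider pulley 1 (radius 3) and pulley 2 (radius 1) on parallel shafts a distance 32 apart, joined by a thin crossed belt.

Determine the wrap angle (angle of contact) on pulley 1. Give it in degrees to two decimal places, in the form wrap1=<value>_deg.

crossed belt: β = asin((r1+r2)/C) = asin(4/32) = 7.1808°
wrap1 = wrap2 = π + 2β = 194.3615°

wrap1=194.36_deg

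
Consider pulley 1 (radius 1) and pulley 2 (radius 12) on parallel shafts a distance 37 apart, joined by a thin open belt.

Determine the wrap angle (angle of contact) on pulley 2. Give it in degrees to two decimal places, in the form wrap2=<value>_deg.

wrap2=214.59_deg

open belt: β = asin((r2−r1)/C) = asin(11/37) = 17.2953°
wrap1 = π − 2β = 145.4093°
wrap2 = π + 2β = 214.5907°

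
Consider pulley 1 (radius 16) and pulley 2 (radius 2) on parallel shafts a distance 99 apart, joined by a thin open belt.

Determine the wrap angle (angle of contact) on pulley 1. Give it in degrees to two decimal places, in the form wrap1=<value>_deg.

wrap1=196.26_deg

open belt: β = asin((r2−r1)/C) = asin(-14/99) = -8.1297°
wrap1 = π − 2β = 196.2594°
wrap2 = π + 2β = 163.7406°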